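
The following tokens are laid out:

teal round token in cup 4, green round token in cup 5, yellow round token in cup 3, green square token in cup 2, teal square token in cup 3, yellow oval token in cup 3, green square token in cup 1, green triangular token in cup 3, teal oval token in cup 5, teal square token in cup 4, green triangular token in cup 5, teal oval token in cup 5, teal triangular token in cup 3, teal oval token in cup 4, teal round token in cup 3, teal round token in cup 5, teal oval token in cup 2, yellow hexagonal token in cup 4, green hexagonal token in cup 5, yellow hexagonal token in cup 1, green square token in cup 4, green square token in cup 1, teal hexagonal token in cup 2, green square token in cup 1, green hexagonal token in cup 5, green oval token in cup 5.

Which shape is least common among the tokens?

Counts by shape: square 7, oval 6, hexagonal 5, round 5, triangular 3.
The minimum is 3, held uniquely by triangular.

triangular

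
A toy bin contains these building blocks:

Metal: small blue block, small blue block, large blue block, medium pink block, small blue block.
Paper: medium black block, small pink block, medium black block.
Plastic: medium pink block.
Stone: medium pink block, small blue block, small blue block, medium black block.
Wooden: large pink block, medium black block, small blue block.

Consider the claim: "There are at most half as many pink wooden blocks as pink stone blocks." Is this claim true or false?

False

pink wooden blocks: 1.
pink stone blocks: 1.
The claim requires 2 × 1 = 2 ≤ 1, which does not hold.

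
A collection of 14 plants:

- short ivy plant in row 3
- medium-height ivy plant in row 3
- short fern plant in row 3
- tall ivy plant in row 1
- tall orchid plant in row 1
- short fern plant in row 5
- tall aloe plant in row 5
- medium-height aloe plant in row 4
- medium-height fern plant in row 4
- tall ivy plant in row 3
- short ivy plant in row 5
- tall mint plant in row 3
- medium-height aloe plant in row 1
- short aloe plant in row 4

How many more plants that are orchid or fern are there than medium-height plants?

0

plants that are orchid or fern: 4.
medium-height plants: 4.
4 − 4 = 0.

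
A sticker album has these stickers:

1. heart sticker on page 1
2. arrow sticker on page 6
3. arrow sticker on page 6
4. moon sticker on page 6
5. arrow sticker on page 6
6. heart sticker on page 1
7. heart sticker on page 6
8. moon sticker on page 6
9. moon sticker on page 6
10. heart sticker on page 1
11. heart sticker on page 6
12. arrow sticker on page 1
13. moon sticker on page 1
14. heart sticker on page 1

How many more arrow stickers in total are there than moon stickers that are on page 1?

arrow stickers: 4.
moon stickers on page 1: 1.
4 − 1 = 3.

3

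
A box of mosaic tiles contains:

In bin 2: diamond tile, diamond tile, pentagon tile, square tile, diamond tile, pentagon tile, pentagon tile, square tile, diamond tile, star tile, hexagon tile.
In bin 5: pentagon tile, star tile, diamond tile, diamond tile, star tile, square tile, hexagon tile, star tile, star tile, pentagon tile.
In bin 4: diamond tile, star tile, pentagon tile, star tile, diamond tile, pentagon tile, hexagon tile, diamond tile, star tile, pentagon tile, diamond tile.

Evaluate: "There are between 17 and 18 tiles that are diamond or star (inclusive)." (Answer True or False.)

True

There are 18 tiles that are diamond or star.
The claim requires 17 ≤ 18 ≤ 18, which holds.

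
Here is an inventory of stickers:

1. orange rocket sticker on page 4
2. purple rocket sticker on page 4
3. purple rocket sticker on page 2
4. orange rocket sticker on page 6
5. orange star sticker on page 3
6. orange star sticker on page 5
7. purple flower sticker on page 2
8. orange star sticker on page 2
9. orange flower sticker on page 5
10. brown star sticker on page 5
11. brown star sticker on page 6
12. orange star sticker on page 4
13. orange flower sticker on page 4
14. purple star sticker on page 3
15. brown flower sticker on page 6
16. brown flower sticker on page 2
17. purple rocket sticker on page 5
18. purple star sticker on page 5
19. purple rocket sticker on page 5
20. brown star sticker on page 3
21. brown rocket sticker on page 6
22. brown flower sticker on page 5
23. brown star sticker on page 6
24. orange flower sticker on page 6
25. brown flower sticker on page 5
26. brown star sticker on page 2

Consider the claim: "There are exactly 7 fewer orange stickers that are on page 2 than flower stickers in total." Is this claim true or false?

True

orange stickers on page 2: 1.
flower stickers: 8.
The claim requires 8 − 1 (= 7) to equal 7, which holds.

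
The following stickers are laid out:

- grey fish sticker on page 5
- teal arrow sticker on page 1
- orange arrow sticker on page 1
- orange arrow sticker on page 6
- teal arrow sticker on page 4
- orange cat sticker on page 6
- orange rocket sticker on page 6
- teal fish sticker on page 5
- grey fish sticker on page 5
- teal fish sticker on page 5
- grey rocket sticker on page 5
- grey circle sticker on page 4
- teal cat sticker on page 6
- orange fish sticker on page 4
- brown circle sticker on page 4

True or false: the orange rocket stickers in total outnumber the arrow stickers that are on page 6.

orange rocket stickers: 1.
arrow stickers on page 6: 1.
The claim requires 1 > 1, which does not hold.

False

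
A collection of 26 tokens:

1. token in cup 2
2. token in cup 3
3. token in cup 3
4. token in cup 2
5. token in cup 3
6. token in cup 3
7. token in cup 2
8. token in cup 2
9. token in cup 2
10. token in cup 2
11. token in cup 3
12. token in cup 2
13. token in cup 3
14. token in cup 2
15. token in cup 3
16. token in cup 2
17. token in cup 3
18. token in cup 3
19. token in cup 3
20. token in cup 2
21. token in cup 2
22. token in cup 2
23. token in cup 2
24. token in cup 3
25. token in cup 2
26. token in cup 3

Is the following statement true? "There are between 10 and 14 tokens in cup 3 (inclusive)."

There are 12 tokens in cup 3.
The claim requires 10 ≤ 12 ≤ 14, which holds.

True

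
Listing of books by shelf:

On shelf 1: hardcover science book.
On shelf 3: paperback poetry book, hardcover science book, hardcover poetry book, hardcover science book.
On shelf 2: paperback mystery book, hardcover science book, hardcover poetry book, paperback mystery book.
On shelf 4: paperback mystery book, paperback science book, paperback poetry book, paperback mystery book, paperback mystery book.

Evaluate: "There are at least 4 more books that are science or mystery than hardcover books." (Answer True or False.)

books that are science or mystery: 10.
hardcover books: 6.
The claim requires 10 − 6 = 4 ≥ 4, which holds.

True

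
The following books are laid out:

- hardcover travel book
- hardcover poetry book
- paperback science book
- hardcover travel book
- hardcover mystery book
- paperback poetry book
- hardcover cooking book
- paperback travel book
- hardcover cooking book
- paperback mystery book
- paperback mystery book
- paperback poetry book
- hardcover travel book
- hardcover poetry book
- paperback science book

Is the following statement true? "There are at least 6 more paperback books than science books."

paperback books: 7.
science books: 2.
The claim requires 7 − 2 = 5 ≥ 6, which does not hold.

False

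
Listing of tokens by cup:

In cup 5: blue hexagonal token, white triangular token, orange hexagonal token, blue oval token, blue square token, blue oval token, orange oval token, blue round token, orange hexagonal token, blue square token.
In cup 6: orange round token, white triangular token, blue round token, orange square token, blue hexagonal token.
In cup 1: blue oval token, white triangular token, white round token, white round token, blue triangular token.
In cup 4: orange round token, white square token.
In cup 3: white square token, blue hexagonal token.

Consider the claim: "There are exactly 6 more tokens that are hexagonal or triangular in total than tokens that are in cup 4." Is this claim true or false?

There are 9 tokens that are hexagonal or triangular.
There are 2 tokens in cup 4.
The claim requires 9 − 2 (= 7) to equal 6, which does not hold.

False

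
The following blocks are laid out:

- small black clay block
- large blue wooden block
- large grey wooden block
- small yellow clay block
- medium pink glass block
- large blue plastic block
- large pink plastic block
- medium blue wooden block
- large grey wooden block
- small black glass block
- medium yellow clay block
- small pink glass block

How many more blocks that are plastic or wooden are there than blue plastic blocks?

blocks that are plastic or wooden: 6.
blue plastic blocks: 1.
6 − 1 = 5.

5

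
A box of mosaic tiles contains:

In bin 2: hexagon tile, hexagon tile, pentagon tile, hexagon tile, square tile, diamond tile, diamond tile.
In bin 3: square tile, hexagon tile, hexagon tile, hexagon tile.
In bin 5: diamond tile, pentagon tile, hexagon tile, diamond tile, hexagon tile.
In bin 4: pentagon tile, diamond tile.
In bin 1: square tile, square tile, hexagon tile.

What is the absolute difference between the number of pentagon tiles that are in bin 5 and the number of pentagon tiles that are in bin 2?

0

pentagon tiles in bin 5: 1. pentagon tiles in bin 2: 1.
|1 − 1| = 1 − 1 = 0.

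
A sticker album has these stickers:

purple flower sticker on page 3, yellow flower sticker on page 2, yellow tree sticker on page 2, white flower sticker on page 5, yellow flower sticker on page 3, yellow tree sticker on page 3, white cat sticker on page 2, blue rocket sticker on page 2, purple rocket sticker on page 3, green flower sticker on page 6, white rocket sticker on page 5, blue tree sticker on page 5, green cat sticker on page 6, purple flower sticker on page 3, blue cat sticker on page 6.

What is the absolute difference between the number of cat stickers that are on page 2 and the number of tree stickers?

2

cat stickers on page 2: 1. tree stickers: 3.
|1 − 3| = 3 − 1 = 2.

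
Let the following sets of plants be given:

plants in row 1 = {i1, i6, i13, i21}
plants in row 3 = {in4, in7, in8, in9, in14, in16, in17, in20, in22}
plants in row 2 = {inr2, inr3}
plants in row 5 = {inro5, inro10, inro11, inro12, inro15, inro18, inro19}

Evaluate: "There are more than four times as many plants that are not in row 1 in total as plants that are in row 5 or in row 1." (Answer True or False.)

There are 18 plants that are not in row 1.
There are 11 plants in row 5 or in row 1.
The claim requires 18 > 4 × 11 = 44, which does not hold.

False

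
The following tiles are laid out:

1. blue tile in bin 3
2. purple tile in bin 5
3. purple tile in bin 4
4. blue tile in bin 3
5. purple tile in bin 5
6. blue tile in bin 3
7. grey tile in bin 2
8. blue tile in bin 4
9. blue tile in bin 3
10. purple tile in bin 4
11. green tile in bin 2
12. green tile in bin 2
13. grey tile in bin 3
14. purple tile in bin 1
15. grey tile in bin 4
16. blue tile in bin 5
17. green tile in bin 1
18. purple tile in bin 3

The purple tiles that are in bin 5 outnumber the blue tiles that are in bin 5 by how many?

1

purple tiles in bin 5: 2.
blue tiles in bin 5: 1.
2 − 1 = 1.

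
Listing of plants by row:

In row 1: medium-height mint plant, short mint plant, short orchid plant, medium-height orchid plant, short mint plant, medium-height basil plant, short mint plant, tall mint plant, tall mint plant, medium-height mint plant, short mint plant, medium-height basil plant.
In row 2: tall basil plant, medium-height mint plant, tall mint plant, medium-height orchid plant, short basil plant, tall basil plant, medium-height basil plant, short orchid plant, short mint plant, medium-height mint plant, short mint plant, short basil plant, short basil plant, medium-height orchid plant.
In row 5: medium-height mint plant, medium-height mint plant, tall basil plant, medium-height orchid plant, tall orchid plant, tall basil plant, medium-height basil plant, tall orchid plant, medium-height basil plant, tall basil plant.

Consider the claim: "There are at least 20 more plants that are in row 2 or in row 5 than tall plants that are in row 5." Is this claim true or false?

False

|plants in row 2 or in row 5| = 24.
|tall plants in row 5| = 5.
The claim requires 24 − 5 = 19 ≥ 20, which does not hold.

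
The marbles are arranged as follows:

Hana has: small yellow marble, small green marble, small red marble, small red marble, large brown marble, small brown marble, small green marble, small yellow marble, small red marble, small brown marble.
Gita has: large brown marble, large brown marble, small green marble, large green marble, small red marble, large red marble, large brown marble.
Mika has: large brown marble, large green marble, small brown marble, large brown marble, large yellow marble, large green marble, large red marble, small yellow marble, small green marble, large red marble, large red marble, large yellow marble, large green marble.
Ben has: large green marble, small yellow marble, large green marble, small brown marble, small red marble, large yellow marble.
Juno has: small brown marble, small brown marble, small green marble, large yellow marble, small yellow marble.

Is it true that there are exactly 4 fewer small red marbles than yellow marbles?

True

|small red marbles| = 5.
|yellow marbles| = 9.
The claim requires 9 − 5 (= 4) to equal 4, which holds.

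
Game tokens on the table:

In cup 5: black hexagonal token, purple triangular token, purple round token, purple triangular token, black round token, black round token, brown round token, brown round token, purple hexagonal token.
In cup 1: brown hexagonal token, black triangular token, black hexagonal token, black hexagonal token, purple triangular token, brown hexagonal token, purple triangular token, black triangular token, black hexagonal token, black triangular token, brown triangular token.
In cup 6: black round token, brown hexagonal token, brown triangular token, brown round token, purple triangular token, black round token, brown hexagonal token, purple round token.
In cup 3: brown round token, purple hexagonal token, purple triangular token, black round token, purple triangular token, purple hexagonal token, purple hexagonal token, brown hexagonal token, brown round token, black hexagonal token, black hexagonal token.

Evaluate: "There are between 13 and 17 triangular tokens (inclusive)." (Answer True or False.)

False

There are 12 triangular tokens.
The claim requires 13 ≤ 12 ≤ 17, which does not hold.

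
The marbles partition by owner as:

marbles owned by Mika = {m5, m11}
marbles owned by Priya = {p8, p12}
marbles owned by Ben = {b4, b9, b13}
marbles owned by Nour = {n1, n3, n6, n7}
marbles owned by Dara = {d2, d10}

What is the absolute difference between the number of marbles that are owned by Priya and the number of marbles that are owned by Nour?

2

marbles owned by Priya: 2. marbles owned by Nour: 4.
|2 − 4| = 4 − 2 = 2.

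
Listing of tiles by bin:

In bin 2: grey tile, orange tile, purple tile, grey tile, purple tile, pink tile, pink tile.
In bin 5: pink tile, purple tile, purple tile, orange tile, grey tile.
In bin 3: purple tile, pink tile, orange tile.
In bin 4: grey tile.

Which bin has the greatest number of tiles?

bin 2

Counts by bin: bin 2→7, bin 5→5, bin 3→3, bin 4→1.
The maximum is 7, held uniquely by bin 2.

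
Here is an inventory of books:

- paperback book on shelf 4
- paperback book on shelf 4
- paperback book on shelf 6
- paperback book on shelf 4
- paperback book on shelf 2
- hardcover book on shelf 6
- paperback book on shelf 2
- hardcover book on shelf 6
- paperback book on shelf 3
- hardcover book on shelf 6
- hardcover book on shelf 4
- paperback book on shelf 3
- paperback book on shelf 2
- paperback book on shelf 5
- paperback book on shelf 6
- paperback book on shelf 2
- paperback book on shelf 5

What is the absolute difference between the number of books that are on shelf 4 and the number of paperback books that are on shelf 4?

1

books on shelf 4: 4. paperback books on shelf 4: 3.
|4 − 3| = 4 − 3 = 1.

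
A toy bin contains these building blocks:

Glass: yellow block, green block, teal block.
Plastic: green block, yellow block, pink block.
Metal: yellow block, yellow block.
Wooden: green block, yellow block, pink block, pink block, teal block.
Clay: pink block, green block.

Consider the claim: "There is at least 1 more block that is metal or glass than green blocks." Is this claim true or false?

blocks that are metal or glass: 5.
green blocks: 4.
The claim requires 5 − 4 = 1 ≥ 1, which holds.

True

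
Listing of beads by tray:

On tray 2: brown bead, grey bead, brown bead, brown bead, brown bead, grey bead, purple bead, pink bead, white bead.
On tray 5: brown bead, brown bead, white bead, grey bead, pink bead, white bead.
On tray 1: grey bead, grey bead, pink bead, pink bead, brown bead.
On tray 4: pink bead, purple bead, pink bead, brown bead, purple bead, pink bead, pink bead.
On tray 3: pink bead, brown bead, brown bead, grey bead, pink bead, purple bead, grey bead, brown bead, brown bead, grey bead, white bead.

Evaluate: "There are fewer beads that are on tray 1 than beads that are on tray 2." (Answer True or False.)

True

beads on tray 1: 5.
beads on tray 2: 9.
The claim requires 5 < 9, which holds.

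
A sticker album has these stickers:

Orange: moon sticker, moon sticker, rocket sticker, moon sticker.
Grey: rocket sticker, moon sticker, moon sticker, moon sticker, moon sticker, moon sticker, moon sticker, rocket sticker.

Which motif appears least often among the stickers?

rocket

Counts by motif: moon 9, rocket 3.
The minimum is 3, held uniquely by rocket.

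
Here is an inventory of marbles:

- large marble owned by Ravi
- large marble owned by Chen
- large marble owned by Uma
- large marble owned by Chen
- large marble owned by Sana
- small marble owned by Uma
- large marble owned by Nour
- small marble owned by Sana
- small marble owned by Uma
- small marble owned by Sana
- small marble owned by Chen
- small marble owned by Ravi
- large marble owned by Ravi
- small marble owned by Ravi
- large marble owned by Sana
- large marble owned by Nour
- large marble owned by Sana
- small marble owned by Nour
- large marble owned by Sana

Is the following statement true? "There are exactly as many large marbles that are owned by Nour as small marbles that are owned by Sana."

Count of large marbles owned by Nour: 2.
Count of small marbles owned by Sana: 2.
The claim requires 2 = 2, which holds.

True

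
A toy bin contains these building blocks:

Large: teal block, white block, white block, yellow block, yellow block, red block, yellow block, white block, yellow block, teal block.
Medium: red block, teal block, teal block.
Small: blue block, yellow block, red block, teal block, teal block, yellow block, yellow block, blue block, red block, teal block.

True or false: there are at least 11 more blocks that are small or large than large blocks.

There are 20 blocks that are small or large.
There are 10 large blocks.
The claim requires 20 − 10 = 10 ≥ 11, which does not hold.

False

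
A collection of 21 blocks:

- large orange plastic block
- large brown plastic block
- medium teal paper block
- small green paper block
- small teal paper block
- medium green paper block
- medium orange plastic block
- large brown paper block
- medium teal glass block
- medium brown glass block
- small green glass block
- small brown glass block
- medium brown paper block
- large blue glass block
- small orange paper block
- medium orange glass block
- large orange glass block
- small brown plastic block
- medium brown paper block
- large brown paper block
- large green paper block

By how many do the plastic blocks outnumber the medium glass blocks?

1

plastic blocks: 4.
medium glass blocks: 3.
4 − 3 = 1.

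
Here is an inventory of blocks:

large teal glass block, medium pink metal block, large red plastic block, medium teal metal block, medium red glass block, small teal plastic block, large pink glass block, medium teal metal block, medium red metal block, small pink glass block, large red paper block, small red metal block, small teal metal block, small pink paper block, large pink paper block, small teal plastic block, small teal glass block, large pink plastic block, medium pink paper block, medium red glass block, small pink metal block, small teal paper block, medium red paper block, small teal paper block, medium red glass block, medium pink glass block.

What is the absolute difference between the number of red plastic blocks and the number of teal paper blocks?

1

red plastic blocks: 1. teal paper blocks: 2.
|1 − 2| = 2 − 1 = 1.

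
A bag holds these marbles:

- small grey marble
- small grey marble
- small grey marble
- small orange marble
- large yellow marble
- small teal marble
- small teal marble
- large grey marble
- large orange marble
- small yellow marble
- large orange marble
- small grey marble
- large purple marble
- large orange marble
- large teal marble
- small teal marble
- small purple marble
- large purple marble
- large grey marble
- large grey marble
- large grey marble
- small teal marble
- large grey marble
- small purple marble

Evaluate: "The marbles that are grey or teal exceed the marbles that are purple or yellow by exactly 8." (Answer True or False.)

True

marbles that are grey or teal: 14.
marbles that are purple or yellow: 6.
The claim requires 14 − 6 (= 8) to equal 8, which holds.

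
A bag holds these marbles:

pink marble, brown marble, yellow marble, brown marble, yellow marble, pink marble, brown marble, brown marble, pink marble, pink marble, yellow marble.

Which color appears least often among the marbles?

Counts by color: pink 4, brown 4, yellow 3.
The minimum is 3, held uniquely by yellow.

yellow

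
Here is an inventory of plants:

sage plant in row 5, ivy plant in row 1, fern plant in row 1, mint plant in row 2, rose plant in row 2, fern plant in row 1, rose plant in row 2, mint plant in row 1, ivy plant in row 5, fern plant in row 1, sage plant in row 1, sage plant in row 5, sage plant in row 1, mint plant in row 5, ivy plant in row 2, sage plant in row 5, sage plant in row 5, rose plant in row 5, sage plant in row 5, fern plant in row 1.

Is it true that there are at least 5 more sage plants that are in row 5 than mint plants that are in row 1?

False

sage plants in row 5: 5.
mint plants in row 1: 1.
The claim requires 5 − 1 = 4 ≥ 5, which does not hold.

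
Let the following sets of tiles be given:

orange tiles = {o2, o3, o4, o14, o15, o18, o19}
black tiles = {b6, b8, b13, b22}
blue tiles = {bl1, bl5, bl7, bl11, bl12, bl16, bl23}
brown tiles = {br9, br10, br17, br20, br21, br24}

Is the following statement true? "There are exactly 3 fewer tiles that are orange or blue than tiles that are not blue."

True

There are 14 tiles that are orange or blue.
There are 17 tiles that are not blue.
The claim requires 17 − 14 (= 3) to equal 3, which holds.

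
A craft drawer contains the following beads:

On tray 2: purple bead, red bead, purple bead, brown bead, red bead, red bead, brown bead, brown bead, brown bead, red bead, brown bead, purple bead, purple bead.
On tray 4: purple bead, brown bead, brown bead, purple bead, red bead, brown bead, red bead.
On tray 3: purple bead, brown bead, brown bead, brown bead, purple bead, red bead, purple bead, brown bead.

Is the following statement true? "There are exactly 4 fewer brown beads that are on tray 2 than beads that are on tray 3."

|brown beads on tray 2| = 5.
|beads on tray 3| = 8.
The claim requires 8 − 5 (= 3) to equal 4, which does not hold.

False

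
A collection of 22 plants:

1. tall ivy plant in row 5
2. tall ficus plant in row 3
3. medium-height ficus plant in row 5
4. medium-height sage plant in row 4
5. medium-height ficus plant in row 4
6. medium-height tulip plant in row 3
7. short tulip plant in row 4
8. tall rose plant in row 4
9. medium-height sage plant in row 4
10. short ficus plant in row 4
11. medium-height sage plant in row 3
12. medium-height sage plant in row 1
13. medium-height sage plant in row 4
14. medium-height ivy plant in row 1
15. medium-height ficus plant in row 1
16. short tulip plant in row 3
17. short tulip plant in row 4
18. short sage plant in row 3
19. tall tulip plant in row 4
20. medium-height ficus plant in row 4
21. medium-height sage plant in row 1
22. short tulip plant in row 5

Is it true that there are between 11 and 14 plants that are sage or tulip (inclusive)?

plants that are sage or tulip: 13.
The claim requires 11 ≤ 13 ≤ 14, which holds.

True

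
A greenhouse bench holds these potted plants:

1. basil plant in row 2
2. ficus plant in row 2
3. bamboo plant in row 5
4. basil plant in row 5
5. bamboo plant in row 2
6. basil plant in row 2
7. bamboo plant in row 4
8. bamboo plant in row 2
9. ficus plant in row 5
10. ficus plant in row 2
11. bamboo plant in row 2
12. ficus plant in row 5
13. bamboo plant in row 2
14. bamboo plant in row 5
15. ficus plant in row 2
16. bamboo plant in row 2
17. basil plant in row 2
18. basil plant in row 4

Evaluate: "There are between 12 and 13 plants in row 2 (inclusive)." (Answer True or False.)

False

There are 11 plants in row 2.
The claim requires 12 ≤ 11 ≤ 13, which does not hold.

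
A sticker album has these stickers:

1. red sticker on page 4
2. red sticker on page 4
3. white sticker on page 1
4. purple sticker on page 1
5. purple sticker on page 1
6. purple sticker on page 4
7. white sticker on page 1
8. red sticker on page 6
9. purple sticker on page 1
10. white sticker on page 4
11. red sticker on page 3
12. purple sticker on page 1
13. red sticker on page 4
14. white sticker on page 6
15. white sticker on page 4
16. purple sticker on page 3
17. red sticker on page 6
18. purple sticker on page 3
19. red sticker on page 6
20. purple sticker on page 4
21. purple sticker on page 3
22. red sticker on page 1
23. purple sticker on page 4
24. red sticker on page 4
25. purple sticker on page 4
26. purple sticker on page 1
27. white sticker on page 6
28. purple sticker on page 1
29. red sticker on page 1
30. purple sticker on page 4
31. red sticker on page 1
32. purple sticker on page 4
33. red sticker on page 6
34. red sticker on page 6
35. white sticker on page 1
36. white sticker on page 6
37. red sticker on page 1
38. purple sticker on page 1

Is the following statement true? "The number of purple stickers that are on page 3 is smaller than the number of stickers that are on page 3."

There are 3 purple stickers on page 3.
There are 4 stickers on page 3.
The claim requires 3 < 4, which holds.

True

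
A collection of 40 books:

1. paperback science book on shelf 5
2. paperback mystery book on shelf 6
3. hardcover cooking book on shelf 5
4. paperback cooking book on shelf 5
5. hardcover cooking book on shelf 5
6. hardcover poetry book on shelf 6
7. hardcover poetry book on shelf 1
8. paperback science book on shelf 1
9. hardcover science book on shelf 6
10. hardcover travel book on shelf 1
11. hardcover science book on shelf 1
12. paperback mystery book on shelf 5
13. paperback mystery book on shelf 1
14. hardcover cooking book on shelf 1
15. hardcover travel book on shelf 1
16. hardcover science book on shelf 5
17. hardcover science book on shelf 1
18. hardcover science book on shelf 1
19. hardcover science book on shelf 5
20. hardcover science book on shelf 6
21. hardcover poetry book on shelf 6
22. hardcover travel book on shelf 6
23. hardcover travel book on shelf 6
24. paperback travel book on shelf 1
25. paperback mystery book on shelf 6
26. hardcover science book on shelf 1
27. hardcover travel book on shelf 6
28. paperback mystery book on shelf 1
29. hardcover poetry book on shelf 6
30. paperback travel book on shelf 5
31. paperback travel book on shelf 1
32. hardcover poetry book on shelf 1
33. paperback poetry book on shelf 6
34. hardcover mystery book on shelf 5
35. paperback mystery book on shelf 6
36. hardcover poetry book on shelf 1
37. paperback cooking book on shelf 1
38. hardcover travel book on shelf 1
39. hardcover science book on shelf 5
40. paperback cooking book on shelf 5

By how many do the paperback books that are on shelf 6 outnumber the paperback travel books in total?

1

paperback books on shelf 6: 4.
paperback travel books: 3.
4 − 3 = 1.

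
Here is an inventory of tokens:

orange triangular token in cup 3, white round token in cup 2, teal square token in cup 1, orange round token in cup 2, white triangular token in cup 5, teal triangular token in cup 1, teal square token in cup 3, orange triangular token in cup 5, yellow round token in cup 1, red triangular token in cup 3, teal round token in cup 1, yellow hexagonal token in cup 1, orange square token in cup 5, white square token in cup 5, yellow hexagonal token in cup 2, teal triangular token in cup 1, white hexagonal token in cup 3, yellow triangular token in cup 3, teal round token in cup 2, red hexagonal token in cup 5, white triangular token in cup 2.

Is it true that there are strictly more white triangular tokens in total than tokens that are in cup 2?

False

white triangular tokens: 2.
tokens in cup 2: 5.
The claim requires 2 > 5, which does not hold.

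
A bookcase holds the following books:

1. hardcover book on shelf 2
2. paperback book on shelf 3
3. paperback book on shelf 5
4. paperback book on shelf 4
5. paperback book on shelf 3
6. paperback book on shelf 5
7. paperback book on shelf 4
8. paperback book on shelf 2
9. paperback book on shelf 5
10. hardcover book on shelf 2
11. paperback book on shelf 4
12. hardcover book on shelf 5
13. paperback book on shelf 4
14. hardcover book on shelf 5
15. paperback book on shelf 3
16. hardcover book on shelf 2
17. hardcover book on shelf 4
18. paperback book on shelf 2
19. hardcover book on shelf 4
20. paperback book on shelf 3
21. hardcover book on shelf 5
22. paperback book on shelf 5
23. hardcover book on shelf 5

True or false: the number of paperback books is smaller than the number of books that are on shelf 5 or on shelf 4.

|paperback books| = 14.
|books on shelf 5 or on shelf 4| = 14.
The claim requires 14 < 14, which does not hold.

False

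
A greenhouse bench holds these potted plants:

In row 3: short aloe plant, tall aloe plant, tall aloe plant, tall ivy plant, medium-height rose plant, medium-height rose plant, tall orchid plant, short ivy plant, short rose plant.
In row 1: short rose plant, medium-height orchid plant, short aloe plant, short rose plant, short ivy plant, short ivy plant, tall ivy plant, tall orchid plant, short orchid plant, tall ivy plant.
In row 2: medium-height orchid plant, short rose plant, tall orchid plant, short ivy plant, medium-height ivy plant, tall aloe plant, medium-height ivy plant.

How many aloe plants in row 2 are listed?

1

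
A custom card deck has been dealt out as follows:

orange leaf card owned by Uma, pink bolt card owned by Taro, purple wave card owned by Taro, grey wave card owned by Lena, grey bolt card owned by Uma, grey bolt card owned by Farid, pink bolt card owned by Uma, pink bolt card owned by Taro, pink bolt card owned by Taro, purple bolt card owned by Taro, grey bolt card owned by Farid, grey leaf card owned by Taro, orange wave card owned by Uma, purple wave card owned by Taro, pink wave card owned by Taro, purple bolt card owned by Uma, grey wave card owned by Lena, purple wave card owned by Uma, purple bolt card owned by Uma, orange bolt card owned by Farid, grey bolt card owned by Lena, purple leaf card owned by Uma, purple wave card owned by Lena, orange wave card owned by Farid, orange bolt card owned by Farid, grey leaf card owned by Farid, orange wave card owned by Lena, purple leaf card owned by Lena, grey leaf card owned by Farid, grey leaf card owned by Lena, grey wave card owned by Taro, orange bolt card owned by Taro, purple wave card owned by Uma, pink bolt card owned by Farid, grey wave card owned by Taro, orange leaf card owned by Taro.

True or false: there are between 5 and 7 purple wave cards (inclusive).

purple wave cards: 5.
The claim requires 5 ≤ 5 ≤ 7, which holds.

True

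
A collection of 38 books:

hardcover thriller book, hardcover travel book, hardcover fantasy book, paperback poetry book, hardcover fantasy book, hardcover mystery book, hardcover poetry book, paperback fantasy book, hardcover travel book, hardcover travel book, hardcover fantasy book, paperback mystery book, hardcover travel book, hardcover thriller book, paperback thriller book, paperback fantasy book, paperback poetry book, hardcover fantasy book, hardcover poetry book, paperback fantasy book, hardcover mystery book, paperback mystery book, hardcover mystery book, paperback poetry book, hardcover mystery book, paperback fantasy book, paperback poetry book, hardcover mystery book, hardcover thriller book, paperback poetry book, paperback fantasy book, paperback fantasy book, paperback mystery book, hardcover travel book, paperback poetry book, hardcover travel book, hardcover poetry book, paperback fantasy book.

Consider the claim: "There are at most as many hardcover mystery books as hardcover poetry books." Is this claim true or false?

False

|hardcover mystery books| = 5.
|hardcover poetry books| = 3.
The claim requires 5 ≤ 3, which does not hold.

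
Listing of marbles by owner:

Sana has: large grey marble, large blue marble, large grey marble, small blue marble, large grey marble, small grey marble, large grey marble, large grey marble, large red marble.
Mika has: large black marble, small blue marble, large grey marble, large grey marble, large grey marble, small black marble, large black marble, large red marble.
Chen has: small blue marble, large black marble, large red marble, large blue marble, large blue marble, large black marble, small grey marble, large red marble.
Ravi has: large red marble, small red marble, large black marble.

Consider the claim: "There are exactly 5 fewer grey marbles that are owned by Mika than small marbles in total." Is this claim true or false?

False

grey marbles owned by Mika: 3.
small marbles: 7.
The claim requires 7 − 3 (= 4) to equal 5, which does not hold.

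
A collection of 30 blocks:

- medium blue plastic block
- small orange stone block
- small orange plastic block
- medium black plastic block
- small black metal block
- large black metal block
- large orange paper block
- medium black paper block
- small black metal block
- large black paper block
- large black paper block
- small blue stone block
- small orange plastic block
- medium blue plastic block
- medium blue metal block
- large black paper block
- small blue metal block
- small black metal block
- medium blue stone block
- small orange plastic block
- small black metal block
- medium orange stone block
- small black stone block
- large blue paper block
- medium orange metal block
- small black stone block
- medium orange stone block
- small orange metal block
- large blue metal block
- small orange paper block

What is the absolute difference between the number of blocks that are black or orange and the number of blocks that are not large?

blocks that are black or orange: 22. blocks that are not large: 23.
|22 − 23| = 23 − 22 = 1.

1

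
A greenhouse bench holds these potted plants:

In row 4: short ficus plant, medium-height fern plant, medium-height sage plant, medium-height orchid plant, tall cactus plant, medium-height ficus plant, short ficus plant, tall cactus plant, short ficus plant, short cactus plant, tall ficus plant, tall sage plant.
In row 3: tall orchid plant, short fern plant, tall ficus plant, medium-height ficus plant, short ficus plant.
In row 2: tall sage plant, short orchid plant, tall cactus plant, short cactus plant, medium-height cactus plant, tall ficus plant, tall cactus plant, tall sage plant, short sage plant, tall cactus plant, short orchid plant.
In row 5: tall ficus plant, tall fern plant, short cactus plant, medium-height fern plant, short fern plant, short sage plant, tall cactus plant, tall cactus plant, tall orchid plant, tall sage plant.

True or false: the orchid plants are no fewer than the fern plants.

True

There are 5 orchid plants.
There are 5 fern plants.
The claim requires 5 ≥ 5, which holds.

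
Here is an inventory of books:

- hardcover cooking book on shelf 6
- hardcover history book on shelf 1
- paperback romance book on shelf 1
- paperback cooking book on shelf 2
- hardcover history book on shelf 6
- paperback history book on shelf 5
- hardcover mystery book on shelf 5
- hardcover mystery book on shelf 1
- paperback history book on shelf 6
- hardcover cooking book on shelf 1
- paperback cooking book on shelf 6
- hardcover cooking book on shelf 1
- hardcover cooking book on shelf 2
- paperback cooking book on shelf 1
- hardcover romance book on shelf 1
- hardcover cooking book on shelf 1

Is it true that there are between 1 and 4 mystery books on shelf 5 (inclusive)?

There is 1 mystery book on shelf 5.
The claim requires 1 ≤ 1 ≤ 4, which holds.

True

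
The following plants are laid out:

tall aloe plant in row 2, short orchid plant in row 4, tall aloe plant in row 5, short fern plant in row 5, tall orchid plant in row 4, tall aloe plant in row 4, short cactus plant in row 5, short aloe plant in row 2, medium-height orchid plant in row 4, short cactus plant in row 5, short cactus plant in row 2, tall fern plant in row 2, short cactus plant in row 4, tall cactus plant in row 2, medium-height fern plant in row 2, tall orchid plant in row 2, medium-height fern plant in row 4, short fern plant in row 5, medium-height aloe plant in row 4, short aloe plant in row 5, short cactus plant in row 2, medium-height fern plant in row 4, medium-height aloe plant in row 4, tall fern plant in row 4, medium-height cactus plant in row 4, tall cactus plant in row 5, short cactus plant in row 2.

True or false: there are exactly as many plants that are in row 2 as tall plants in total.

|plants in row 2| = 9.
|tall plants| = 9.
The claim requires 9 = 9, which holds.

True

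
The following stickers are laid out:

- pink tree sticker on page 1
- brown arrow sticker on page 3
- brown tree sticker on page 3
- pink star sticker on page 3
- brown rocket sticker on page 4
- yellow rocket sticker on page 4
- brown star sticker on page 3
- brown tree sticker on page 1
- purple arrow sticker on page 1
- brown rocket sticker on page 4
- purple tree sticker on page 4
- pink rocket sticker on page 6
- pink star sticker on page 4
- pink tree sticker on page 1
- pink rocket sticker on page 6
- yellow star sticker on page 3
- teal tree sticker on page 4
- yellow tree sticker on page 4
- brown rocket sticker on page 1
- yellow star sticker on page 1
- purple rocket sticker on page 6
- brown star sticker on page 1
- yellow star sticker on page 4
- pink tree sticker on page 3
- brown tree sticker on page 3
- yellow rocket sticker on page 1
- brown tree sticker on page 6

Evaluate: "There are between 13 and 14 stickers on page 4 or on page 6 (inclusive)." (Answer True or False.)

False

There are 12 stickers on page 4 or on page 6.
The claim requires 13 ≤ 12 ≤ 14, which does not hold.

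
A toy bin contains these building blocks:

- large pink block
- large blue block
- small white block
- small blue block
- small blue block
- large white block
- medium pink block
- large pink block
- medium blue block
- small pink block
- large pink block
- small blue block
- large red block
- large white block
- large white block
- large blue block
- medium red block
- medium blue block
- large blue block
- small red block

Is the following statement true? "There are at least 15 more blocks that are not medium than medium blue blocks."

False

blocks that are not medium: 16.
medium blue blocks: 2.
The claim requires 16 − 2 = 14 ≥ 15, which does not hold.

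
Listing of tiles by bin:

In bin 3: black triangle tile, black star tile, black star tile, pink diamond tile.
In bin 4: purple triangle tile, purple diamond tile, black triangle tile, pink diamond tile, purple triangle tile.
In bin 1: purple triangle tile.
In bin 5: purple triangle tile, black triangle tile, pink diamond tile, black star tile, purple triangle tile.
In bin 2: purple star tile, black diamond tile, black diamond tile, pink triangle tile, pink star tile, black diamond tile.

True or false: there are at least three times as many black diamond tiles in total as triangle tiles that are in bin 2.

True

black diamond tiles: 3.
triangle tiles in bin 2: 1.
The claim requires 3 ≥ 3 × 1 = 3, which holds.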